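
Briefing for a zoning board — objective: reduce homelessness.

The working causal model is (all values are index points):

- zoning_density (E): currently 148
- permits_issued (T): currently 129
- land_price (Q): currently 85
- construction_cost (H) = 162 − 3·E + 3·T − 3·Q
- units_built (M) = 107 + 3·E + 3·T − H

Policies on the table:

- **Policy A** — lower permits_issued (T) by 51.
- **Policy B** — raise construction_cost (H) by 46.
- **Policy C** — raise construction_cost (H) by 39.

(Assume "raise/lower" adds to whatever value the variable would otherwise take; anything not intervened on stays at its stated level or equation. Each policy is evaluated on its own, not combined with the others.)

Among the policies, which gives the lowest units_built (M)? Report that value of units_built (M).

1042

Policy A (T − 51):
  E = 148
  T = 129 − 51 = 78
  Q = 85
  H = 162 − 3·148 + 3·78 − 3·85 = -303
  M = 107 + 3·148 + 3·78 − (-303) = 1088
Policy B (H + 46):
  E = 148
  T = 129
  Q = 85
  H = 162 − 3·148 + 3·129 − 3·85 (+46 from intervention) = -104
  M = 107 + 3·148 + 3·129 − (-104) = 1042
Policy C (H + 39):
  E = 148
  T = 129
  Q = 85
  H = 162 − 3·148 + 3·129 − 3·85 (+39 from intervention) = -111
  M = 107 + 3·148 + 3·129 − (-111) = 1049
Comparing — Policy A: M=1088, Policy B: M=1042, Policy C: M=1049. Lowest is 1042 (Policy B).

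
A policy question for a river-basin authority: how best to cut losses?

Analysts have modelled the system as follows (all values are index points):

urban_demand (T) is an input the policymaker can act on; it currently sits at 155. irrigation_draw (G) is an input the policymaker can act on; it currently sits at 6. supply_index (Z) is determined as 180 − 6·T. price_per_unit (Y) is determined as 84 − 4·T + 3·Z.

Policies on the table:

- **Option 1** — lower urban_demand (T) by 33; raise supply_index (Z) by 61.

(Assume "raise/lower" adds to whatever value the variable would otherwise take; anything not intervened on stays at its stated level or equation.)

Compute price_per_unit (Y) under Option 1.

-1877

Option 1 (T − 33, Z + 61):
  T = 155 − 33 = 122
  Z = 180 − 6·122 (+61 from intervention) = -491
  Y = 84 − 4·122 + 3·(-491) = -1877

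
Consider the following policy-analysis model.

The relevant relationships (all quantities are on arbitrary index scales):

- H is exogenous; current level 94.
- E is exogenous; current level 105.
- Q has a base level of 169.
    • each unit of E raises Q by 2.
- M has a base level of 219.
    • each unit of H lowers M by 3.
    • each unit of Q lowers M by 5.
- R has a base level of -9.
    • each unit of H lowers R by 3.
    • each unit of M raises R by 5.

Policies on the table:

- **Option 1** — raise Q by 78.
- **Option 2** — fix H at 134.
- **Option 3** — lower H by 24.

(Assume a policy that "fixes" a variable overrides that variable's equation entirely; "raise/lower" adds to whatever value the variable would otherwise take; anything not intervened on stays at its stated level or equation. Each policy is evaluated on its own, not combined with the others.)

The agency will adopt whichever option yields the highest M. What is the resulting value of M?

-1886

Option 1 (Q + 78):
  H = 94
  E = 105
  Q = 169 + 2·105 (+78 from intervention) = 457
  M = 219 − 3·94 − 5·457 = -2348
Option 2 (H := 134):
  H = 134
  E = 105
  Q = 169 + 2·105 = 379
  M = 219 − 3·134 − 5·379 = -2078
Option 3 (H − 24):
  H = 94 − 24 = 70
  E = 105
  Q = 169 + 2·105 = 379
  M = 219 − 3·70 − 5·379 = -1886
Comparing — Option 1: M=-2348, Option 2: M=-2078, Option 3: M=-1886. Highest is -1886 (Option 3).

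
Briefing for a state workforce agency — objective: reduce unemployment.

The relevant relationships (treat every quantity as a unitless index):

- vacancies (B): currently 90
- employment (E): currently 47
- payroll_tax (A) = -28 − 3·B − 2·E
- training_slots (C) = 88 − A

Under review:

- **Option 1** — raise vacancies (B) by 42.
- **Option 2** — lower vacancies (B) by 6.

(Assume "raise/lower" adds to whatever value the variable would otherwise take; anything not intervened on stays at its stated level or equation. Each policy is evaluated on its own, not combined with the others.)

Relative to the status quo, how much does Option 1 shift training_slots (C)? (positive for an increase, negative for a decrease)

Baseline:
  B = 90
  E = 47
  A = -28 − 3·90 − 2·47 = -392
  C = 88 − (-392) = 480
Option 1 (B + 42):
  B = 90 + 42 = 132
  E = 47
  A = -28 − 3·132 − 2·47 = -518
  C = 88 − (-518) = 606
Change in C: 606 − 480 = 126

126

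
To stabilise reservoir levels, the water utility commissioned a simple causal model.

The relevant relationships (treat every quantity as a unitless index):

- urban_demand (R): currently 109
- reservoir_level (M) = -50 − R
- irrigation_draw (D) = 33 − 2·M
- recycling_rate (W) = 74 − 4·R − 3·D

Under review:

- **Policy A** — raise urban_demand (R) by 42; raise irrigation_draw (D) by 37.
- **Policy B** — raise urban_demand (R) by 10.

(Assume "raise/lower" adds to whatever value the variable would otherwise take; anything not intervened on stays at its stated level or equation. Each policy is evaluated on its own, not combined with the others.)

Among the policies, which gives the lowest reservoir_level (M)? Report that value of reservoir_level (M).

-201

Policy A (R + 42, D + 37):
  R = 109 + 42 = 151
  M = -50 − 151 = -201
Policy B (R + 10):
  R = 109 + 10 = 119
  M = -50 − 119 = -169
Comparing — Policy A: M=-201, Policy B: M=-169. Lowest is -201 (Policy A).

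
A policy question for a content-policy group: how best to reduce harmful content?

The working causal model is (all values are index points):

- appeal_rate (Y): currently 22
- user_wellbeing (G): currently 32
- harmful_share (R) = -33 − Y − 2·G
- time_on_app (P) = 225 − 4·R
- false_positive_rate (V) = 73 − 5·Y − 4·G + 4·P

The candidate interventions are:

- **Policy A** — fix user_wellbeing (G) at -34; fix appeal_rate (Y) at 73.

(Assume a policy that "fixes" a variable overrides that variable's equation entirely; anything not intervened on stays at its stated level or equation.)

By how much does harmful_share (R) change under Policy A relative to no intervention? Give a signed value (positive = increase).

81

Baseline:
  Y = 22
  G = 32
  R = -33 − 22 − 2·32 = -119
Policy A (G := -34, Y := 73):
  Y = 73
  G = -34
  R = -33 − 73 − 2·(-34) = -38
Change in R: -38 − (-119) = 81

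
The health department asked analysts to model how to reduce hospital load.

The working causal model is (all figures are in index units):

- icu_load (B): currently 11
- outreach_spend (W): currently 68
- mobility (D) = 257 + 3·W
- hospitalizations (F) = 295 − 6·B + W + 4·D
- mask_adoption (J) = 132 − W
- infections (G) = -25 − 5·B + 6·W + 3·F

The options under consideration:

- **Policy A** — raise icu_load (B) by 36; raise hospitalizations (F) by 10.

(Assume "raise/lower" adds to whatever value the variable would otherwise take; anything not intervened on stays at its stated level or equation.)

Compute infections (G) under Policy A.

5953

Policy A (B + 36, F + 10):
  B = 11 + 36 = 47
  W = 68
  D = 257 + 3·68 = 461
  F = 295 − 6·47 + 68 + 4·461 (+10 from intervention) = 1935
  G = -25 − 5·47 + 6·68 + 3·1935 = 5953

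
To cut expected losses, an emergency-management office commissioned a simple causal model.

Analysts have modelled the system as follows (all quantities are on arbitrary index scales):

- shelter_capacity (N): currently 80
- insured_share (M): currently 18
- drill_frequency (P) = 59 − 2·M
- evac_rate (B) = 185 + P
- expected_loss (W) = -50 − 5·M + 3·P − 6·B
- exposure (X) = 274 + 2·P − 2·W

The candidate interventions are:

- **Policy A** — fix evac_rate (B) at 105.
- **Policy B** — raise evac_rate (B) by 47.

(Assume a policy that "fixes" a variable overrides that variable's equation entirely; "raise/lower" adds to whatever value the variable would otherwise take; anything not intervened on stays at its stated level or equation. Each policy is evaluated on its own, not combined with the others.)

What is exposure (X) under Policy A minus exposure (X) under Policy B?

-1800

Policy A (B := 105):
  M = 18
  P = 59 − 2·18 = 23
  B = 105
  W = -50 − 5·18 + 3·23 − 6·105 = -701
  X = 274 + 2·23 − 2·(-701) = 1722
Policy B (B + 47):
  M = 18
  P = 59 − 2·18 = 23
  B = 185 + 23 (+47 from intervention) = 255
  W = -50 − 5·18 + 3·23 − 6·255 = -1601
  X = 274 + 2·23 − 2·(-1601) = 3522
X: 1722 − 3522 = -1800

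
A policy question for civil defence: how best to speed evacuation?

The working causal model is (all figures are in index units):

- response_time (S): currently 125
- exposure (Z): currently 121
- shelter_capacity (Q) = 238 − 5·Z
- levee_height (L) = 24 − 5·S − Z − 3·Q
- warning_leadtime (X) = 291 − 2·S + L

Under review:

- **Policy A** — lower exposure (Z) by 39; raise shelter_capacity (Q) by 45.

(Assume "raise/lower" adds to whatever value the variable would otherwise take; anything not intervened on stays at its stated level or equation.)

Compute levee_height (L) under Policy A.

-302

Policy A (Z − 39, Q + 45):
  S = 125
  Z = 121 − 39 = 82
  Q = 238 − 5·82 (+45 from intervention) = -127
  L = 24 − 5·125 − 82 − 3·(-127) = -302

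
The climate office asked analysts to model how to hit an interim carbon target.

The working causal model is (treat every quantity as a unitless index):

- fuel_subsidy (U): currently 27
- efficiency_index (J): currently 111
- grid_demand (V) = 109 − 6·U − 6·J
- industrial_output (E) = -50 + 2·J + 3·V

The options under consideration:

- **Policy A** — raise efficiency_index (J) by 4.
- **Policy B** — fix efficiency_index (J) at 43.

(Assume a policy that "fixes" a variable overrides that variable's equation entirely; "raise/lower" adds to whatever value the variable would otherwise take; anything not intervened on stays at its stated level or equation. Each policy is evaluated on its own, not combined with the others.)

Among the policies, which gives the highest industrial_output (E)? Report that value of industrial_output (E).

Policy A (J + 4):
  U = 27
  J = 111 + 4 = 115
  V = 109 − 6·27 − 6·115 = -743
  E = -50 + 2·115 + 3·(-743) = -2049
Policy B (J := 43):
  U = 27
  J = 43
  V = 109 − 6·27 − 6·43 = -311
  E = -50 + 2·43 + 3·(-311) = -897
Comparing — Policy A: E=-2049, Policy B: E=-897. Highest is -897 (Policy B).

-897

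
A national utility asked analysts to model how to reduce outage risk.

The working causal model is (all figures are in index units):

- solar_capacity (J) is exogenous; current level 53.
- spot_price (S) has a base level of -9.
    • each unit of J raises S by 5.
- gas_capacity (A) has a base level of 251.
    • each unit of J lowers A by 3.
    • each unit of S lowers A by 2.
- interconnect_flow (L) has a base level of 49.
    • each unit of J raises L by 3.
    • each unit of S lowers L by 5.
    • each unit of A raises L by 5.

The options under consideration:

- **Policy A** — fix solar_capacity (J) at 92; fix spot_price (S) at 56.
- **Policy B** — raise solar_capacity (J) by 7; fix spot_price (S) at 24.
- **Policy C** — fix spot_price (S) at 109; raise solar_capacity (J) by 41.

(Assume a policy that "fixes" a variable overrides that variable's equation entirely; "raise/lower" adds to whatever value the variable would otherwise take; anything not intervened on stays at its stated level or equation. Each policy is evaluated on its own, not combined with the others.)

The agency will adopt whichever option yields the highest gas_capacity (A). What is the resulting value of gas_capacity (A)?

23

Policy A (J := 92, S := 56):
  J = 92
  S = 56
  A = 251 − 3·92 − 2·56 = -137
Policy B (J + 7, S := 24):
  J = 53 + 7 = 60
  S = 24
  A = 251 − 3·60 − 2·24 = 23
Policy C (S := 109, J + 41):
  J = 53 + 41 = 94
  S = 109
  A = 251 − 3·94 − 2·109 = -249
Comparing — Policy A: A=-137, Policy B: A=23, Policy C: A=-249. Highest is 23 (Policy B).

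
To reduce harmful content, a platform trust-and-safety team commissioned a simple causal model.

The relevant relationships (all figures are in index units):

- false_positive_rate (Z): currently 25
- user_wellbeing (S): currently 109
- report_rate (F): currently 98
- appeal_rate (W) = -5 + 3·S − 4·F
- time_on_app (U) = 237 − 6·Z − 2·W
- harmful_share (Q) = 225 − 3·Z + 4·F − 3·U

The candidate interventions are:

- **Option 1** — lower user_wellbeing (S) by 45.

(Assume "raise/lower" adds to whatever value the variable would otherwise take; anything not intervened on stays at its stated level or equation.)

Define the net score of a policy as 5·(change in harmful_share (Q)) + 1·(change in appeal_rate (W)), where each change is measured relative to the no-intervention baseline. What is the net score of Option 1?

Baseline:
  Z = 25
  S = 109
  F = 98
  W = -5 + 3·109 − 4·98 = -70
  U = 237 − 6·25 − 2·(-70) = 227
  Q = 225 − 3·25 + 4·98 − 3·227 = -139
Option 1 (S − 45):
  Z = 25
  S = 109 − 45 = 64
  F = 98
  W = -5 + 3·64 − 4·98 = -205
  U = 237 − 6·25 − 2·(-205) = 497
  Q = 225 − 3·25 + 4·98 − 3·497 = -949
ΔQ = -949 − (-139) = -810; ΔW = -205 − (-70) = -135
Score = 5·(-810) + 1·(-135) = -4185

-4185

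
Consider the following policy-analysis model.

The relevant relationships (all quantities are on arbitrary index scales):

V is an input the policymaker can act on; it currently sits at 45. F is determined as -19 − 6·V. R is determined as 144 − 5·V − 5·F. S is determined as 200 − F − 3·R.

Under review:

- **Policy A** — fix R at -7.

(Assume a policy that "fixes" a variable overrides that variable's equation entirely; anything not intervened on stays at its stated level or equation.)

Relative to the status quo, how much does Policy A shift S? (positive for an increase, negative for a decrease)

Baseline:
  V = 45
  F = -19 − 6·45 = -289
  R = 144 − 5·45 − 5·(-289) = 1364
  S = 200 − (-289) − 3·1364 = -3603
Policy A (R := -7):
  V = 45
  F = -19 − 6·45 = -289
  R = -7
  S = 200 − (-289) − 3·(-7) = 510
Change in S: 510 − (-3603) = 4113

4113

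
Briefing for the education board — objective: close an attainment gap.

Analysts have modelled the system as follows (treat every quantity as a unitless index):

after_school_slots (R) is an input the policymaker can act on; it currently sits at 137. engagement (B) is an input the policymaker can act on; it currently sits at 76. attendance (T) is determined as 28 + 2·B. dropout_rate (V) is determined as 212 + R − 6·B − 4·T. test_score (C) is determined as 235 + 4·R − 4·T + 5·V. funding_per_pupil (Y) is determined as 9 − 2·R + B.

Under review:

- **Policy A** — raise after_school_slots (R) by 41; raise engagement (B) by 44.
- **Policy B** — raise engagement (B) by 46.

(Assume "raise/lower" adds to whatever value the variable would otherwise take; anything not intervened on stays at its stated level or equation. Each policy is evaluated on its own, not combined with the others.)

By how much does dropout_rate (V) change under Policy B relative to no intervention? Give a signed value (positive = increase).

-644

Baseline:
  R = 137
  B = 76
  T = 28 + 2·76 = 180
  V = 212 + 137 − 6·76 − 4·180 = -827
Policy B (B + 46):
  R = 137
  B = 76 + 46 = 122
  T = 28 + 2·122 = 272
  V = 212 + 137 − 6·122 − 4·272 = -1471
Change in V: -1471 − (-827) = -644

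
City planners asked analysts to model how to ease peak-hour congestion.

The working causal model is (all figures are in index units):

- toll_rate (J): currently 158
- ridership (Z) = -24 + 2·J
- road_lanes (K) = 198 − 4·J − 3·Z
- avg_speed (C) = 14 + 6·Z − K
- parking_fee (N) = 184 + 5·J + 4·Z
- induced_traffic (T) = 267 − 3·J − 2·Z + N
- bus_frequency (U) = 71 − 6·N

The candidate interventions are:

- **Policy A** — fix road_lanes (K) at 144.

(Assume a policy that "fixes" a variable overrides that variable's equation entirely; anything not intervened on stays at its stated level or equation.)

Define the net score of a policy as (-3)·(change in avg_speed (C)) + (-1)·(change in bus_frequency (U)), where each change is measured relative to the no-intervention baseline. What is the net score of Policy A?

Baseline:
  J = 158
  Z = -24 + 2·158 = 292
  K = 198 − 4·158 − 3·292 = -1310
  C = 14 + 6·292 − (-1310) = 3076
  N = 184 + 5·158 + 4·292 = 2142
  U = 71 − 6·2142 = -12781
Policy A (K := 144):
  J = 158
  Z = -24 + 2·158 = 292
  K = 144
  C = 14 + 6·292 − 144 = 1622
  N = 184 + 5·158 + 4·292 = 2142
  U = 71 − 6·2142 = -12781
ΔC = 1622 − 3076 = -1454; ΔU = -12781 − (-12781) = 0
Score = (-3)·(-1454) + (-1)·0 = 4362

4362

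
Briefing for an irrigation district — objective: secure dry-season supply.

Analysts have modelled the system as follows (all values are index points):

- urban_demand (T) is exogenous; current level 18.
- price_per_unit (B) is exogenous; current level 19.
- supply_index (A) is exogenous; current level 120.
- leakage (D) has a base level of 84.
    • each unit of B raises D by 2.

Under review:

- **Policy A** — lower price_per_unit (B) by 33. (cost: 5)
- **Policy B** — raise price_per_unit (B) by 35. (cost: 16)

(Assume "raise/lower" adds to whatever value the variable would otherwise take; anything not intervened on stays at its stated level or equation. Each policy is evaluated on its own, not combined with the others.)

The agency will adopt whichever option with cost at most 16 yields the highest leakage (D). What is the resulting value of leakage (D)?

192

Policy A (B − 33):
  B = 19 − 33 = -14
  D = 84 + 2·(-14) = 56
Policy B (B + 35):
  B = 19 + 35 = 54
  D = 84 + 2·54 = 192
Comparing — Policy A: D=56, Policy B: D=192. Highest is 192 (Policy B).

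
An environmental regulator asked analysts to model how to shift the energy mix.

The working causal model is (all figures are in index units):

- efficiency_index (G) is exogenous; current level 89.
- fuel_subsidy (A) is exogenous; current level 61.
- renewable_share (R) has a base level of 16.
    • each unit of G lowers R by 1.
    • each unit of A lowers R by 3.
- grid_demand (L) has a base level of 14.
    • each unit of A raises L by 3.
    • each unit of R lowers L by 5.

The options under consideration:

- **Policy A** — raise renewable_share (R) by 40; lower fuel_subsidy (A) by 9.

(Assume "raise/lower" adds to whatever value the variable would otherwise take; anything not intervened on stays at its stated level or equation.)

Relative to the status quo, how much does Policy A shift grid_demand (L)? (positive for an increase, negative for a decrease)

-362

Baseline:
  G = 89
  A = 61
  R = 16 − 89 − 3·61 = -256
  L = 14 + 3·61 − 5·(-256) = 1477
Policy A (R + 40, A − 9):
  G = 89
  A = 61 − 9 = 52
  R = 16 − 89 − 3·52 (+40 from intervention) = -189
  L = 14 + 3·52 − 5·(-189) = 1115
Change in L: 1115 − 1477 = -362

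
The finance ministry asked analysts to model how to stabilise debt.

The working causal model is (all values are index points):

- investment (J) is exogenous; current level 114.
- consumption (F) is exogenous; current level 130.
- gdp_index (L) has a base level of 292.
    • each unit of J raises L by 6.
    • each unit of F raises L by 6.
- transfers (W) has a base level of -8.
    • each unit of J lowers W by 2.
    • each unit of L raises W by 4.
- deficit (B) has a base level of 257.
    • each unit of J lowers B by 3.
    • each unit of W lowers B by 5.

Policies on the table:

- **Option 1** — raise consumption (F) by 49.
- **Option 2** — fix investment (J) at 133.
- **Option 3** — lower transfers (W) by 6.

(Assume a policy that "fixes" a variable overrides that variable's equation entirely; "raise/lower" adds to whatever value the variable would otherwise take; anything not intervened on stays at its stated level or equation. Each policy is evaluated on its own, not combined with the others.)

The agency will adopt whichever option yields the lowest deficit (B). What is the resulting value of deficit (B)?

-39905

Option 1 (F + 49):
  J = 114
  F = 130 + 49 = 179
  L = 292 + 6·114 + 6·179 = 2050
  W = -8 − 2·114 + 4·2050 = 7964
  B = 257 − 3·114 − 5·7964 = -39905
Option 2 (J := 133):
  J = 133
  F = 130
  L = 292 + 6·133 + 6·130 = 1870
  W = -8 − 2·133 + 4·1870 = 7206
  B = 257 − 3·133 − 5·7206 = -36172
Option 3 (W − 6):
  J = 114
  F = 130
  L = 292 + 6·114 + 6·130 = 1756
  W = -8 − 2·114 + 4·1756 (−6 from intervention) = 6782
  B = 257 − 3·114 − 5·6782 = -33995
Comparing — Option 1: B=-39905, Option 2: B=-36172, Option 3: B=-33995. Lowest is -39905 (Option 1).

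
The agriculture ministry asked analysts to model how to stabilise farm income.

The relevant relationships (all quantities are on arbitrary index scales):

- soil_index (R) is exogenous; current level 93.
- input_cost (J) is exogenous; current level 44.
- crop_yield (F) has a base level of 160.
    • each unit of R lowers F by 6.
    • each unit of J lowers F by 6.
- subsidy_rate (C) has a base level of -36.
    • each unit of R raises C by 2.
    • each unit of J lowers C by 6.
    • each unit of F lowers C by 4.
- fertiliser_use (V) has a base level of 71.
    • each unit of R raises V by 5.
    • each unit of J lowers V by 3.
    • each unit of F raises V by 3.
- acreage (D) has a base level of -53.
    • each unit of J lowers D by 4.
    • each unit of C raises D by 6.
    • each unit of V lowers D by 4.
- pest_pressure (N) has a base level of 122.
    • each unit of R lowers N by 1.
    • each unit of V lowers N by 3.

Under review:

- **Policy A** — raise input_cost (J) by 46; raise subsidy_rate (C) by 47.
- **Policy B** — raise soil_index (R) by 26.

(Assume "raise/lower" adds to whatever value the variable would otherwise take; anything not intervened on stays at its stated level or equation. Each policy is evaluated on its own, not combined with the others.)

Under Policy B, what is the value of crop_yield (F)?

-818

Policy B (R + 26):
  R = 93 + 26 = 119
  J = 44
  F = 160 − 6·119 − 6·44 = -818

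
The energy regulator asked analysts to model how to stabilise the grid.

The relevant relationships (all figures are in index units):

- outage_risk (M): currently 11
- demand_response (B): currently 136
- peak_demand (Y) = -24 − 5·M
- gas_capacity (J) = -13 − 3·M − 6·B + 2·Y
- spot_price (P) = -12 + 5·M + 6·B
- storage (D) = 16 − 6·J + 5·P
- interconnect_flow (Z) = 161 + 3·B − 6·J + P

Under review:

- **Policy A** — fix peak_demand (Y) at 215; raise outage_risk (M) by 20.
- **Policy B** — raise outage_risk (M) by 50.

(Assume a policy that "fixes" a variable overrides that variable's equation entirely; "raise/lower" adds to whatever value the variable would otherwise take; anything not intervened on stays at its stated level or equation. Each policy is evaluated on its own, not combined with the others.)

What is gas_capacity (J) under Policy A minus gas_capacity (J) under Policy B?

1178

Policy A (Y := 215, M + 20):
  M = 11 + 20 = 31
  B = 136
  Y = 215
  J = -13 − 3·31 − 6·136 + 2·215 = -492
Policy B (M + 50):
  M = 11 + 50 = 61
  B = 136
  Y = -24 − 5·61 = -329
  J = -13 − 3·61 − 6·136 + 2·(-329) = -1670
J: -492 − (-1670) = 1178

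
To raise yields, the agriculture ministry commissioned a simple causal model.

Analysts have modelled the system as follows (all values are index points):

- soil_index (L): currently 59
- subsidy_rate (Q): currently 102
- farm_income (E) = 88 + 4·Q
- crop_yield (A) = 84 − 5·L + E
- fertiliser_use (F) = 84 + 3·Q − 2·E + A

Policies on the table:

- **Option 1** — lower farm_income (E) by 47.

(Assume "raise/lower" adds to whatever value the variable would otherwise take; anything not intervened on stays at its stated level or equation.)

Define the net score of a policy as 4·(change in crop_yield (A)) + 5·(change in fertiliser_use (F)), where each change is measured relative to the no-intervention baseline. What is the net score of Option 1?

Baseline:
  L = 59
  Q = 102
  E = 88 + 4·102 = 496
  A = 84 − 5·59 + 496 = 285
  F = 84 + 3·102 − 2·496 + 285 = -317
Option 1 (E − 47):
  L = 59
  Q = 102
  E = 88 + 4·102 (−47 from intervention) = 449
  A = 84 − 5·59 + 449 = 238
  F = 84 + 3·102 − 2·449 + 238 = -270
ΔA = 238 − 285 = -47; ΔF = -270 − (-317) = 47
Score = 4·(-47) + 5·47 = 47

47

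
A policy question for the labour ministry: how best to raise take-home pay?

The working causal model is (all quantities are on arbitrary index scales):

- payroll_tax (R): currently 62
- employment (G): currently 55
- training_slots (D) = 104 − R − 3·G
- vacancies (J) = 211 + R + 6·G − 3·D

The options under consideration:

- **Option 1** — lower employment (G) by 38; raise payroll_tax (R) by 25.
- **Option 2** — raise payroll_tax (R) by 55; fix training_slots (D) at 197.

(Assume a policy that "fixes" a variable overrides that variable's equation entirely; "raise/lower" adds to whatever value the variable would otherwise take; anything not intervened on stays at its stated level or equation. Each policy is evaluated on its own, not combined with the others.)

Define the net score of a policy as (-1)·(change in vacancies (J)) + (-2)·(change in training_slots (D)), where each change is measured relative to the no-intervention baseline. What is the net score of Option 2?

265

Baseline:
  R = 62
  G = 55
  D = 104 − 62 − 3·55 = -123
  J = 211 + 62 + 6·55 − 3·(-123) = 972
Option 2 (R + 55, D := 197):
  R = 62 + 55 = 117
  G = 55
  D = 197
  J = 211 + 117 + 6·55 − 3·197 = 67
ΔJ = 67 − 972 = -905; ΔD = 197 − (-123) = 320
Score = (-1)·(-905) + (-2)·320 = 265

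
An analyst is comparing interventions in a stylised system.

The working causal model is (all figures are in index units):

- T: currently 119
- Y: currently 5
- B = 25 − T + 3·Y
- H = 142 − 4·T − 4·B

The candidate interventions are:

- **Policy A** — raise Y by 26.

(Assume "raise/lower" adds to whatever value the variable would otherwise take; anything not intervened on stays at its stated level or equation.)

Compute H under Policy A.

Policy A (Y + 26):
  T = 119
  Y = 5 + 26 = 31
  B = 25 − 119 + 3·31 = -1
  H = 142 − 4·119 − 4·(-1) = -330

-330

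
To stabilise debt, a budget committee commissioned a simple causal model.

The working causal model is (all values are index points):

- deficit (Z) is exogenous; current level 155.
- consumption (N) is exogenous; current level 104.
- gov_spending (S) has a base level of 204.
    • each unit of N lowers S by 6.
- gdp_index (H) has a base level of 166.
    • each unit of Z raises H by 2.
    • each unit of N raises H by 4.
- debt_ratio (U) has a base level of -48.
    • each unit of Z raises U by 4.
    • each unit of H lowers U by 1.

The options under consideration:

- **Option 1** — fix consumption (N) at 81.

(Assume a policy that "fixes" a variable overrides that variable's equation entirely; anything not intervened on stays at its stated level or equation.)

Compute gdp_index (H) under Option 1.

800

Option 1 (N := 81):
  Z = 155
  N = 81
  H = 166 + 2·155 + 4·81 = 800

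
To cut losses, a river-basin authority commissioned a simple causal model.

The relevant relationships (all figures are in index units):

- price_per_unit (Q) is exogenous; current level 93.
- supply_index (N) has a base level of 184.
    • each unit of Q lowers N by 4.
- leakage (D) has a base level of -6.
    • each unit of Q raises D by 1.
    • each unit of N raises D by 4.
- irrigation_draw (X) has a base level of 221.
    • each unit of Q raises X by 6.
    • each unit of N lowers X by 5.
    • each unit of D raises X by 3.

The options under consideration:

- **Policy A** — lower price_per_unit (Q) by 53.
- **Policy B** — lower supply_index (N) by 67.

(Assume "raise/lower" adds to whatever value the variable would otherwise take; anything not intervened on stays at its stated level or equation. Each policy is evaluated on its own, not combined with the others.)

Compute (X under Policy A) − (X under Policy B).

1476

Policy A (Q − 53):
  Q = 93 − 53 = 40
  N = 184 − 4·40 = 24
  D = -6 + 40 + 4·24 = 130
  X = 221 + 6·40 − 5·24 + 3·130 = 731
Policy B (N − 67):
  Q = 93
  N = 184 − 4·93 (−67 from intervention) = -255
  D = -6 + 93 + 4·(-255) = -933
  X = 221 + 6·93 − 5·(-255) + 3·(-933) = -745
X: 731 − (-745) = 1476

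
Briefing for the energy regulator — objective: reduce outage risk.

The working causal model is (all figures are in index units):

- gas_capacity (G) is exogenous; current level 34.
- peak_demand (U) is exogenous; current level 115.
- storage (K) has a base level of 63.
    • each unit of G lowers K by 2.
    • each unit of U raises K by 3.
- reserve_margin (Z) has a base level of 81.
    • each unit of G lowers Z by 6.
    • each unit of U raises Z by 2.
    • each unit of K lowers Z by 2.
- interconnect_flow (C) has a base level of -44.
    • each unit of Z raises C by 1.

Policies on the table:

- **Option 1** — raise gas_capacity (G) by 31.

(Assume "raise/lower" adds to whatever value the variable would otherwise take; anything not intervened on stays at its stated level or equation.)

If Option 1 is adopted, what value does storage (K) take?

Option 1 (G + 31):
  G = 34 + 31 = 65
  U = 115
  K = 63 − 2·65 + 3·115 = 278

278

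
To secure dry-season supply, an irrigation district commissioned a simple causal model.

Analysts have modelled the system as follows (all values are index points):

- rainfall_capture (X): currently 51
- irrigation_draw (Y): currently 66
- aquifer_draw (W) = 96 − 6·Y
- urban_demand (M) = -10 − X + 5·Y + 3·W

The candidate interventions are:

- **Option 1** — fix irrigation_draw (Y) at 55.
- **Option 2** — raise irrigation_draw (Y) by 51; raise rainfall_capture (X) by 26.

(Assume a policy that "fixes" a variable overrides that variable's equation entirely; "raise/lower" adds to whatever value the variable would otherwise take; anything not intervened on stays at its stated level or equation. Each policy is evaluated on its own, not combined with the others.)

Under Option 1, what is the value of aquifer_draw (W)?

Option 1 (Y := 55):
  Y = 55
  W = 96 − 6·55 = -234

-234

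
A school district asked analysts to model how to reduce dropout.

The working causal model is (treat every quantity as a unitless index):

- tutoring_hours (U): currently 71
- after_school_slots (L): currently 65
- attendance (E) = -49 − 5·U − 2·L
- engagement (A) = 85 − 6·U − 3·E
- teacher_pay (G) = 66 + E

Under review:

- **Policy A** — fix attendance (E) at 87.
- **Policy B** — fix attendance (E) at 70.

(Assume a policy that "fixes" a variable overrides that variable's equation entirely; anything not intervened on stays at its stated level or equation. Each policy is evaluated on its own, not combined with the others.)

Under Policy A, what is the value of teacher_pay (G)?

153

Policy A (E := 87):
  U = 71
  L = 65
  E = 87
  G = 66 + 87 = 153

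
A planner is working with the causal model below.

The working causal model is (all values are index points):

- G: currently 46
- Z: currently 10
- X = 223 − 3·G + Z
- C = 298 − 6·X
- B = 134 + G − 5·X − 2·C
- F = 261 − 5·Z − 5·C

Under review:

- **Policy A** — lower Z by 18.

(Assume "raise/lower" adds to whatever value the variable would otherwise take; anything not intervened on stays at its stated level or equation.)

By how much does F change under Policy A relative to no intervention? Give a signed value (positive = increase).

Baseline:
  G = 46
  Z = 10
  X = 223 − 3·46 + 10 = 95
  C = 298 − 6·95 = -272
  F = 261 − 5·10 − 5·(-272) = 1571
Policy A (Z − 18):
  G = 46
  Z = 10 − 18 = -8
  X = 223 − 3·46 + (-8) = 77
  C = 298 − 6·77 = -164
  F = 261 − 5·(-8) − 5·(-164) = 1121
Change in F: 1121 − 1571 = -450

-450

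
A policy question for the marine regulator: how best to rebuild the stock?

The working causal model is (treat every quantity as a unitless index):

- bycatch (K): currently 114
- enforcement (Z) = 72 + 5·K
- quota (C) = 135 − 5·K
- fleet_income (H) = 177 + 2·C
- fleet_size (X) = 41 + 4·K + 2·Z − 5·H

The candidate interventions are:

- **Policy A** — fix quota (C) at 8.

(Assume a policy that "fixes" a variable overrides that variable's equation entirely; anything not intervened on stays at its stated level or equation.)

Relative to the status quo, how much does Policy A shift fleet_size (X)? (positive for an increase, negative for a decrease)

-4430

Baseline:
  K = 114
  Z = 72 + 5·114 = 642
  C = 135 − 5·114 = -435
  H = 177 + 2·(-435) = -693
  X = 41 + 4·114 + 2·642 − 5·(-693) = 5246
Policy A (C := 8):
  K = 114
  Z = 72 + 5·114 = 642
  C = 8
  H = 177 + 2·8 = 193
  X = 41 + 4·114 + 2·642 − 5·193 = 816
Change in X: 816 − 5246 = -4430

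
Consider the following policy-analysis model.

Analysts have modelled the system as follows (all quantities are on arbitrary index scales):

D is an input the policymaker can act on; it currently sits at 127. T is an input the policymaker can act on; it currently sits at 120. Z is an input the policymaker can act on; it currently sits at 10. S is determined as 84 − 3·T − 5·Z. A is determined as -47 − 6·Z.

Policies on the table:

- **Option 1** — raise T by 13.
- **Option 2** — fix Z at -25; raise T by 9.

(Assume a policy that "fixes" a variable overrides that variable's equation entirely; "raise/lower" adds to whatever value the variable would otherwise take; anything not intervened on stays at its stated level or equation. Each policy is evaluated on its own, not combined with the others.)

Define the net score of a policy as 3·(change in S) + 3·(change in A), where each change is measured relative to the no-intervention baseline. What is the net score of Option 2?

Baseline:
  T = 120
  Z = 10
  S = 84 − 3·120 − 5·10 = -326
  A = -47 − 6·10 = -107
Option 2 (Z := -25, T + 9):
  T = 120 + 9 = 129
  Z = -25
  S = 84 − 3·129 − 5·(-25) = -178
  A = -47 − 6·(-25) = 103
ΔS = -178 − (-326) = 148; ΔA = 103 − (-107) = 210
Score = 3·148 + 3·210 = 1074

1074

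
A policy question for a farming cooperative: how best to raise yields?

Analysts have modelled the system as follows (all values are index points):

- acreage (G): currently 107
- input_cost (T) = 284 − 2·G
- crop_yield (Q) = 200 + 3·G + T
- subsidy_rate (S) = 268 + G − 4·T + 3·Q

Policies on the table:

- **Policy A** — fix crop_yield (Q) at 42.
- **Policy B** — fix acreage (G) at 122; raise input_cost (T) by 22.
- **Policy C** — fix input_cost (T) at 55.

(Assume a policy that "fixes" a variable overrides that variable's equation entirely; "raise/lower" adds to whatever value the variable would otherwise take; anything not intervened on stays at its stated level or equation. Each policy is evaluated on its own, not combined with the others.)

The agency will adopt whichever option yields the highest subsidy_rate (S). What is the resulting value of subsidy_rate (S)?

Policy A (Q := 42):
  G = 107
  T = 284 − 2·107 = 70
  Q = 42
  S = 268 + 107 − 4·70 + 3·42 = 221
Policy B (G := 122, T + 22):
  G = 122
  T = 284 − 2·122 (+22 from intervention) = 62
  Q = 200 + 3·122 + 62 = 628
  S = 268 + 122 − 4·62 + 3·628 = 2026
Policy C (T := 55):
  G = 107
  T = 55
  Q = 200 + 3·107 + 55 = 576
  S = 268 + 107 − 4·55 + 3·576 = 1883
Comparing — Policy A: S=221, Policy B: S=2026, Policy C: S=1883. Highest is 2026 (Policy B).

2026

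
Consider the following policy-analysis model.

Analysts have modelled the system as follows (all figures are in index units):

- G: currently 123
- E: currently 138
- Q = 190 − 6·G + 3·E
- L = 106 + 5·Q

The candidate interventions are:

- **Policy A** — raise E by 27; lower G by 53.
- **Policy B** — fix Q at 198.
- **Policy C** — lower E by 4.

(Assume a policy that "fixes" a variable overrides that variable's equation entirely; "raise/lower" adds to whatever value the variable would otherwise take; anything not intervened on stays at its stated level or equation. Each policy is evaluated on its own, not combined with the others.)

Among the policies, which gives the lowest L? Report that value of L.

Policy A (E + 27, G − 53):
  G = 123 − 53 = 70
  E = 138 + 27 = 165
  Q = 190 − 6·70 + 3·165 = 265
  L = 106 + 5·265 = 1431
Policy B (Q := 198):
  G = 123
  E = 138
  Q = 198
  L = 106 + 5·198 = 1096
Policy C (E − 4):
  G = 123
  E = 138 − 4 = 134
  Q = 190 − 6·123 + 3·134 = -146
  L = 106 + 5·(-146) = -624
Comparing — Policy A: L=1431, Policy B: L=1096, Policy C: L=-624. Lowest is -624 (Policy C).

-624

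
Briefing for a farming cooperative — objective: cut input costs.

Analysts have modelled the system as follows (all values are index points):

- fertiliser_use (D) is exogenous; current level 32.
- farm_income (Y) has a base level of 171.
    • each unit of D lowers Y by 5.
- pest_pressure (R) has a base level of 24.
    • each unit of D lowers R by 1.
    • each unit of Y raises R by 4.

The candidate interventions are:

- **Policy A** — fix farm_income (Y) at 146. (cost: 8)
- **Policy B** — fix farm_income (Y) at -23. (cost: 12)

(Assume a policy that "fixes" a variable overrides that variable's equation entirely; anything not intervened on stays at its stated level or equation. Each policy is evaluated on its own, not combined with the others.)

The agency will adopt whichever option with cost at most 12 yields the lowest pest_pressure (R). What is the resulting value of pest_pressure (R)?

-100

Policy A (Y := 146):
  D = 32
  Y = 146
  R = 24 − 32 + 4·146 = 576
Policy B (Y := -23):
  D = 32
  Y = -23
  R = 24 − 32 + 4·(-23) = -100
Comparing — Policy A: R=576, Policy B: R=-100. Lowest is -100 (Policy B).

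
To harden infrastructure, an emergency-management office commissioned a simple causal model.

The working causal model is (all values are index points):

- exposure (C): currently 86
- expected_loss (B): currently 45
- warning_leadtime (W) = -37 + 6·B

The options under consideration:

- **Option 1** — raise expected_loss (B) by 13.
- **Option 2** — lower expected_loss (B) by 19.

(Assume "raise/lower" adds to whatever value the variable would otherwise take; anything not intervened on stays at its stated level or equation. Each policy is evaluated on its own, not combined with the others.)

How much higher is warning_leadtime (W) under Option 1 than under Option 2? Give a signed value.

192

Option 1 (B + 13):
  B = 45 + 13 = 58
  W = -37 + 6·58 = 311
Option 2 (B − 19):
  B = 45 − 19 = 26
  W = -37 + 6·26 = 119
W: 311 − 119 = 192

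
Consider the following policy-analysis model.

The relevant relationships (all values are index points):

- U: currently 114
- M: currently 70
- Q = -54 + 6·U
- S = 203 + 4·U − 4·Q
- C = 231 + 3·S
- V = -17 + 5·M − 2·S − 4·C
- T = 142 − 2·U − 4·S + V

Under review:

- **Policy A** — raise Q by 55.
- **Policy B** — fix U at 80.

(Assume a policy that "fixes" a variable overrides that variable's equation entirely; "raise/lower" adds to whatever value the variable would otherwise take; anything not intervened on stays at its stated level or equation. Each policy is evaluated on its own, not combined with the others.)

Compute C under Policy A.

-6012

Policy A (Q + 55):
  U = 114
  Q = -54 + 6·114 (+55 from intervention) = 685
  S = 203 + 4·114 − 4·685 = -2081
  C = 231 + 3·(-2081) = -6012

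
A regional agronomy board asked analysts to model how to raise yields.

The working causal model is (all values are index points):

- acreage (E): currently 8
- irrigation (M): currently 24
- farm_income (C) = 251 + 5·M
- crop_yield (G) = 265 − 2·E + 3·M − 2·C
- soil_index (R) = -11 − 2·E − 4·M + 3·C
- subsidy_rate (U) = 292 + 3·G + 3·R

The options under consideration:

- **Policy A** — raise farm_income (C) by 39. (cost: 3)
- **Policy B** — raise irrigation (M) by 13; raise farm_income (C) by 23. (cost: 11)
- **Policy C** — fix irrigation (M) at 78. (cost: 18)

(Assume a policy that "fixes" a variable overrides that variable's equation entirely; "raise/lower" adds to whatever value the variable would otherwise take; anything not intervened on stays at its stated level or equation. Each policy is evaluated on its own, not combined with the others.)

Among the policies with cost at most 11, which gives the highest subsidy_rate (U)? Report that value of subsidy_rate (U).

Policy A (C + 39):
  E = 8
  M = 24
  C = 251 + 5·24 (+39 from intervention) = 410
  G = 265 − 2·8 + 3·24 − 2·410 = -499
  R = -11 − 2·8 − 4·24 + 3·410 = 1107
  U = 292 + 3·(-499) + 3·1107 = 2116
Policy B (M + 13, C + 23):
  E = 8
  M = 24 + 13 = 37
  C = 251 + 5·37 (+23 from intervention) = 459
  G = 265 − 2·8 + 3·37 − 2·459 = -558
  R = -11 − 2·8 − 4·37 + 3·459 = 1202
  U = 292 + 3·(-558) + 3·1202 = 2224
Comparing — Policy A: U=2116, Policy B: U=2224. Highest is 2224 (Policy B).

2224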